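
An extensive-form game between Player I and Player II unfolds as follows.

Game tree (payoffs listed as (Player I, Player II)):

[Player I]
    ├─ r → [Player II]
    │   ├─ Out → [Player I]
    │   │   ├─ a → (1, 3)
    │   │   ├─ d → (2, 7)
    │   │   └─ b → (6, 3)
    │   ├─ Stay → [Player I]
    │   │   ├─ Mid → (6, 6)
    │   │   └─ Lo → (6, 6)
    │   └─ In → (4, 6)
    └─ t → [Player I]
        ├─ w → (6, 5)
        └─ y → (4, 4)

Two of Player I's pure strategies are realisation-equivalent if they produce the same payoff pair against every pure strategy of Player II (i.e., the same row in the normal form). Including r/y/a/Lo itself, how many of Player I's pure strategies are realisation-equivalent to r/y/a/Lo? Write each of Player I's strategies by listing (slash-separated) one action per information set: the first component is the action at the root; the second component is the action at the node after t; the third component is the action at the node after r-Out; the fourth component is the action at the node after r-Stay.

Row for r/y/a/Lo (columns Out, Stay, In): (1,3) (6,6) (4,6).
Under r/y/a/Lo, Player I's choice at the node after t can never be reached regardless of what Player II does, so varying those choices leaves every outcome unchanged.
Holding the reachable choices fixed and varying the unreachable one freely already gives 2 equivalent strategies.
Checking the remaining rows, r/w/a/Mid, r/y/a/Mid also happen to give the same payoffs in every column, bringing the total to 4: r/w/a/Mid, r/w/a/Lo, r/y/a/Mid, r/y/a/Lo.

4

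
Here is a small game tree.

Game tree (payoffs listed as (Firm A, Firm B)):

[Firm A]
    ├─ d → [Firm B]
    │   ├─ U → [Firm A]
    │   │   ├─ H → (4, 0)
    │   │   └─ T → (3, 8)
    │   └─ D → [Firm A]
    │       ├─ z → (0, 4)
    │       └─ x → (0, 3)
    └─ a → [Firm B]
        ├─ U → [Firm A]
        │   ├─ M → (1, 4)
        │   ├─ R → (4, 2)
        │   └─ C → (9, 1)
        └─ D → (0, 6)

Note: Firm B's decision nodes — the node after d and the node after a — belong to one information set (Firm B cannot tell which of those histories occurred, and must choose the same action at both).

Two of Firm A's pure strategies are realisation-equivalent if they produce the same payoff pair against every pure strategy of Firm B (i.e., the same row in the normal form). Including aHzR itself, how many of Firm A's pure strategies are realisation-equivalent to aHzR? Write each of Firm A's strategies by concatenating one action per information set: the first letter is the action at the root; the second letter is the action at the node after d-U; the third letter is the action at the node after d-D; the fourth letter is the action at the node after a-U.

Row for aHzR (columns U, D): (4,2) (0,6).
Under aHzR, Firm A's choice at the node after d-U and at the node after d-D can never be reached regardless of what Firm B does, so varying those choices leaves every outcome unchanged.
Holding the reachable choices fixed and varying the unreachable ones freely already gives 2 × 2 = 4 equivalent strategies.
No other strategy reproduces this row, so those 4 are the full class: aHzR, aHxR, aTzR, aTxR.

4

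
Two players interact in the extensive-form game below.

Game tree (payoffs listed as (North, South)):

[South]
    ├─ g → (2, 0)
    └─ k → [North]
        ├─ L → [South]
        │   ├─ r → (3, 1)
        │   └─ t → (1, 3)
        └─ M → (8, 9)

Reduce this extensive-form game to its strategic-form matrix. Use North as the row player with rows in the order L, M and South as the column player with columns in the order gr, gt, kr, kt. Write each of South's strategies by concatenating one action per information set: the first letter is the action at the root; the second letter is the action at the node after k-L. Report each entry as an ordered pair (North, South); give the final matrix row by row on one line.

           gr       gt       kr       kt
   L    (2,0)    (2,0)    (3,1)    (1,3)
   M    (2,0)    (2,0)    (8,9)    (8,9)

L: (2,0) (2,0) (3,1) (1,3) | M: (2,0) (2,0) (8,9) (8,9)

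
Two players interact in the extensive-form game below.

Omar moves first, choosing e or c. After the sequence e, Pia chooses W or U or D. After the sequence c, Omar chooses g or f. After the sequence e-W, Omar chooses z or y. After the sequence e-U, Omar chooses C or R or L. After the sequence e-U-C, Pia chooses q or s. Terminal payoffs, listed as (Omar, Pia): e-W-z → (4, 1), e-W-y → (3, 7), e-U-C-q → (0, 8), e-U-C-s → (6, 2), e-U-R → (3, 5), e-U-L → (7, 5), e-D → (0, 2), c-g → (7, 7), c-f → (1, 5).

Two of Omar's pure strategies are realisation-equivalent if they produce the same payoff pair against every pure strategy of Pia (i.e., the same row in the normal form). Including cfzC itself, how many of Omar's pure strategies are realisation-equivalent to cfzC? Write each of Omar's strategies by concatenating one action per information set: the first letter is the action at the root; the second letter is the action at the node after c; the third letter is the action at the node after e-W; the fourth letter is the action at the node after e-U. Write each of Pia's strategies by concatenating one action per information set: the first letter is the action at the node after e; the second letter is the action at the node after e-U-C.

6

Row for cfzC (columns Wq, Ws, Uq, Us, Dq, Ds): (1,5) (1,5) (1,5) (1,5) (1,5) (1,5).
Under cfzC, Omar's choice at the node after e-W and at the node after e-U can never be reached regardless of what Pia does, so varying those choices leaves every outcome unchanged.
Holding the reachable choices fixed and varying the unreachable ones freely already gives 2 × 3 = 6 equivalent strategies.
No other strategy reproduces this row, so those 6 are the full class: cfzC, cfzR, cfzL, cfyC, cfyR, cfyL.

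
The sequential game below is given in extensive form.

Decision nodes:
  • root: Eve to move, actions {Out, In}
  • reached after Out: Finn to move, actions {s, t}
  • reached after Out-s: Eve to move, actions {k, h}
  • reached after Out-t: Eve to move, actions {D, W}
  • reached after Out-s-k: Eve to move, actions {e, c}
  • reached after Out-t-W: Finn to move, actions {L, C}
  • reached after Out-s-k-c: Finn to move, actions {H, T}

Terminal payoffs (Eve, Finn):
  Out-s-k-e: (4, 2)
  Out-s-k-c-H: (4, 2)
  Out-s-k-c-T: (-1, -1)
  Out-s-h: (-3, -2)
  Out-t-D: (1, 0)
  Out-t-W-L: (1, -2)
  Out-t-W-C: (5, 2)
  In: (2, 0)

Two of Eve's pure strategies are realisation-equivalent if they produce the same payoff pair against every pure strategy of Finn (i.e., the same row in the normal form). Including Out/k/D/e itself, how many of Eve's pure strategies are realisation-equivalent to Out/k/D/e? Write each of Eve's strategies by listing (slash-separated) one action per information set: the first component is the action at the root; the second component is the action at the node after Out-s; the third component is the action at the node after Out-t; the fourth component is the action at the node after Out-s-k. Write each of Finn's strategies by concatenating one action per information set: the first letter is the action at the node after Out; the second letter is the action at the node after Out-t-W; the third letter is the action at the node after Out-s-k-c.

Row for Out/k/D/e (columns sLH, sLT, sCH, sCT, tLH, tLT, tCH, tCT): (4,2) (4,2) (4,2) (4,2) (1,0) (1,0) (1,0) (1,0).
Every one of Eve's information sets is on the play path for some reply by Finn when Eve follows Out/k/D/e.
Changing the action at any of them therefore changes at least one column, so only Out/k/D/e itself gives this row.

1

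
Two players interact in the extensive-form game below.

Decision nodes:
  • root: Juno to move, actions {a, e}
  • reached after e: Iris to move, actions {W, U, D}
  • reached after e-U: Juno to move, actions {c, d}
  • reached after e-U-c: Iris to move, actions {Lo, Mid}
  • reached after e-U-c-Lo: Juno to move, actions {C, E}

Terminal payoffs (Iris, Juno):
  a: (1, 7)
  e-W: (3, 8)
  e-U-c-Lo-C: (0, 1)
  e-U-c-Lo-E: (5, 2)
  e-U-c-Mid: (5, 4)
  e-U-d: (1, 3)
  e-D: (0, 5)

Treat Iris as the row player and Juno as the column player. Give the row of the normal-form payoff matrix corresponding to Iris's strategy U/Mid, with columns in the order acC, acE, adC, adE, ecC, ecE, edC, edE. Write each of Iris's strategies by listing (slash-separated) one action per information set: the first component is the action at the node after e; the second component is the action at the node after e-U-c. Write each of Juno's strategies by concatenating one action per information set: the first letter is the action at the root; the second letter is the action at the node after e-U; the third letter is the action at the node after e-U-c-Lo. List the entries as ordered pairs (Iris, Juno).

(1,7) (1,7) (1,7) (1,7) (5,4) (5,4) (1,3) (1,3)

vs acC: Juno plays a → (1, 7)
vs acE: Juno plays a → (1, 7)
vs adC: Juno plays a → (1, 7)
vs adE: Juno plays a → (1, 7)
vs ecC: Juno plays e → Iris plays U at [e] → Juno plays c at [e-U] → Iris plays Mid at [e-U-c] → (5, 4)
vs ecE: Juno plays e → Iris plays U at [e] → Juno plays c at [e-U] → Iris plays Mid at [e-U-c] → (5, 4)
vs edC: Juno plays e → Iris plays U at [e] → Juno plays d at [e-U] → (1, 3)
vs edE: Juno plays e → Iris plays U at [e] → Juno plays d at [e-U] → (1, 3)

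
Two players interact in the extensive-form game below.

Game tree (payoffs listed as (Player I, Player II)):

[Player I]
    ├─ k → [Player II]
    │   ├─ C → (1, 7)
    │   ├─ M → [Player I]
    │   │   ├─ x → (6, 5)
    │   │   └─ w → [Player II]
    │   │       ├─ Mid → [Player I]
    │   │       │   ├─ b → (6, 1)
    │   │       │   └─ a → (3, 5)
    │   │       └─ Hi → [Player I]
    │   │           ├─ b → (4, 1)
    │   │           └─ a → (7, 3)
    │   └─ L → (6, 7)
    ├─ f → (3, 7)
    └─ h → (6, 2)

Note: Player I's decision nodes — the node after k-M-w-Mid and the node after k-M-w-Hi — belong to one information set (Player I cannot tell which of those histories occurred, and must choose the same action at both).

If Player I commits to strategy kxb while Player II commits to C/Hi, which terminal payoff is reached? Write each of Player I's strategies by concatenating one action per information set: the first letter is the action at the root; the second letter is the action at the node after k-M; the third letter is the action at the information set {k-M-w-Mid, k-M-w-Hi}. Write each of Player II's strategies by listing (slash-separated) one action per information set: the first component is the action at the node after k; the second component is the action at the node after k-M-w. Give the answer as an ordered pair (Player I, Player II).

(1, 7)

Trace the play path from the root:
  Player I plays k
  Player II plays C at [k]
→ terminal payoff (1, 7).
(Player I's choice at the node after k-M is never reached on this path, so it doesn't affect the outcome.)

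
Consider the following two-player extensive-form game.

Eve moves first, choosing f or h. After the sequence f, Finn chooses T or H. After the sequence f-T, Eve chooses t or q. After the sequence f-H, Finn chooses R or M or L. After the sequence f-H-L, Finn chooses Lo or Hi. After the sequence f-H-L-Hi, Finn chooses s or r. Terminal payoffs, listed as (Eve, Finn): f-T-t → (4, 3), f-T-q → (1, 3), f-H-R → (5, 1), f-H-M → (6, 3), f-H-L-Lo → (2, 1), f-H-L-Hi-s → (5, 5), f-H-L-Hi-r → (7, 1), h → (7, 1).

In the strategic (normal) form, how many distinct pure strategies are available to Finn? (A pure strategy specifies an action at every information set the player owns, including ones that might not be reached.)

Finn owns the node after f with actions {T, H} — two choices.
Finn owns the node after f-H with actions {R, M, L} — three choices.
Finn owns the node after f-H-L with actions {Lo, Hi} — two choices.
Finn owns the node after f-H-L-Hi with actions {s, r} — two choices.
A pure strategy fixes one action at each information set independently, so the count is the product 2 × 3 × 2 × 2 = 24.

24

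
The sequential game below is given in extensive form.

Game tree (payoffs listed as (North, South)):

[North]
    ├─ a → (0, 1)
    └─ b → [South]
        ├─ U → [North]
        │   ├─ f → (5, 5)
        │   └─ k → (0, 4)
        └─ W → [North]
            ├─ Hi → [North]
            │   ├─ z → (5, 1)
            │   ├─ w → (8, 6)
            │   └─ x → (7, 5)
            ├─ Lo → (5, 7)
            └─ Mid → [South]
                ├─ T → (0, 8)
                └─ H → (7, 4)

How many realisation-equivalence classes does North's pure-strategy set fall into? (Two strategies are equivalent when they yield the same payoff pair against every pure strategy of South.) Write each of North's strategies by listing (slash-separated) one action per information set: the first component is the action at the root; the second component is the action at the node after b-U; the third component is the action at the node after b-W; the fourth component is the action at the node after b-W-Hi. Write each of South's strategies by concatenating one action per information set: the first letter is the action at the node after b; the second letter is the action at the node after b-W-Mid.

North has 36 pure strategies: a/f/Hi/z, a/f/Hi/w, a/f/Hi/x, a/f/Lo/z, a/f/Lo/w, a/f/Lo/x, a/f/Mid/z, a/f/Mid/w, a/f/Mid/x, a/k/Hi/z, a/k/Hi/w, a/k/Hi/x, a/k/Lo/z, a/k/Lo/w, a/k/Lo/x, a/k/Mid/z, a/k/Mid/w, a/k/Mid/x, b/f/Hi/z, b/f/Hi/w, b/f/Hi/x, b/f/Lo/z, b/f/Lo/w, b/f/Lo/x, b/f/Mid/z, b/f/Mid/w, b/f/Mid/x, b/k/Hi/z, b/k/Hi/w, b/k/Hi/x, b/k/Lo/z, b/k/Lo/w, b/k/Lo/x, b/k/Mid/z, b/k/Mid/w, b/k/Mid/x. Columns: UT, UH, WT, WH.
{a/f/Hi/z, a/f/Hi/w, a/f/Hi/x, a/f/Lo/z, a/f/Lo/w, a/f/Lo/x, a/f/Mid/z, a/f/Mid/w, a/f/Mid/x, a/k/Hi/z, a/k/Hi/w, a/k/Hi/x, a/k/Lo/z, a/k/Lo/w, a/k/Lo/x, a/k/Mid/z, a/k/Mid/w, a/k/Mid/x} → row (0,1) (0,1) (0,1) (0,1)
{b/f/Hi/z} → row (5,5) (5,5) (5,1) (5,1)
{b/f/Hi/w} → row (5,5) (5,5) (8,6) (8,6)
{b/f/Hi/x} → row (5,5) (5,5) (7,5) (7,5)
{b/f/Lo/z, b/f/Lo/w, b/f/Lo/x} → row (5,5) (5,5) (5,7) (5,7)
{b/f/Mid/z, b/f/Mid/w, b/f/Mid/x} → row (5,5) (5,5) (0,8) (7,4)
{b/k/Hi/z} → row (0,4) (0,4) (5,1) (5,1)
{b/k/Hi/w} → row (0,4) (0,4) (8,6) (8,6)
{b/k/Hi/x} → row (0,4) (0,4) (7,5) (7,5)
{b/k/Lo/z, b/k/Lo/w, b/k/Lo/x} → row (0,4) (0,4) (5,7) (5,7)
{b/k/Mid/z, b/k/Mid/w, b/k/Mid/x} → row (0,4) (0,4) (0,8) (7,4)
That's 11 distinct rows out of 36 strategies.

11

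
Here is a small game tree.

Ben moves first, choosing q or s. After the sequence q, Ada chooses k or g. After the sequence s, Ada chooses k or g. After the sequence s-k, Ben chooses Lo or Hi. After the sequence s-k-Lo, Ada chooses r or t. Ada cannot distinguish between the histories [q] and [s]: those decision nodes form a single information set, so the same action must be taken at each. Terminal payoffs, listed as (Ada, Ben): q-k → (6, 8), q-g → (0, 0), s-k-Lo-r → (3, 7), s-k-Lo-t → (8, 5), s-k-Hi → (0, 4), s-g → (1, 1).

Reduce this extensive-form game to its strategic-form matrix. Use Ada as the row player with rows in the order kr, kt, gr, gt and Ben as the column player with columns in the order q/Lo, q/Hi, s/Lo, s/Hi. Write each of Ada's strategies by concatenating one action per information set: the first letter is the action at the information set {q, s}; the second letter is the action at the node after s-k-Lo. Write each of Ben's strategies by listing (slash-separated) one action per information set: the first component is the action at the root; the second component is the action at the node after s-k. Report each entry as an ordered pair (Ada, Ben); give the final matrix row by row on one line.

kr: (6,8) (6,8) (3,7) (0,4) | kt: (6,8) (6,8) (8,5) (0,4) | gr: (0,0) (0,0) (1,1) (1,1) | gt: (0,0) (0,0) (1,1) (1,1)

         q/Lo     q/Hi     s/Lo     s/Hi
  kr    (6,8)    (6,8)    (3,7)    (0,4)
  kt    (6,8)    (6,8)    (8,5)    (0,4)
  gr    (0,0)    (0,0)    (1,1)    (1,1)
  gt    (0,0)    (0,0)    (1,1)    (1,1)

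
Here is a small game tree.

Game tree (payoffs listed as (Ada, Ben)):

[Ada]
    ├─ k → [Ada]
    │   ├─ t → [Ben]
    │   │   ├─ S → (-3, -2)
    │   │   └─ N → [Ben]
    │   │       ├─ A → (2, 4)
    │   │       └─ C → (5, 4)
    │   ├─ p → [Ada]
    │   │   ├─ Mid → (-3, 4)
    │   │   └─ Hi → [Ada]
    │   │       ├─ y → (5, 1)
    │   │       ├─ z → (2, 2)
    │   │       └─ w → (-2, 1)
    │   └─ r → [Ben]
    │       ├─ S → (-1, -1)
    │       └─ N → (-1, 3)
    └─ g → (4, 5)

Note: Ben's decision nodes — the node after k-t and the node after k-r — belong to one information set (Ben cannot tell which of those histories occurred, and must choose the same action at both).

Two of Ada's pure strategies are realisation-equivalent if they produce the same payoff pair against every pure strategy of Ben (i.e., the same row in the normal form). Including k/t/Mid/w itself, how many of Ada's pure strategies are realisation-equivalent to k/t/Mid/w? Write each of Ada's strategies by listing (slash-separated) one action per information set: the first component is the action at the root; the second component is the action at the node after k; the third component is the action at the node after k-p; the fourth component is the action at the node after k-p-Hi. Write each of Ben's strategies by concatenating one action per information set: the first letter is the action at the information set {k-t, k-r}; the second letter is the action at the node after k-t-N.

Row for k/t/Mid/w (columns SA, SC, NA, NC): (-3,-2) (-3,-2) (2,4) (5,4).
Under k/t/Mid/w, Ada's choice at the node after k-p and at the node after k-p-Hi can never be reached regardless of what Ben does, so varying those choices leaves every outcome unchanged.
Holding the reachable choices fixed and varying the unreachable ones freely already gives 2 × 3 = 6 equivalent strategies.
No other strategy reproduces this row, so those 6 are the full class: k/t/Mid/y, k/t/Mid/z, k/t/Mid/w, k/t/Hi/y, k/t/Hi/z, k/t/Hi/w.

6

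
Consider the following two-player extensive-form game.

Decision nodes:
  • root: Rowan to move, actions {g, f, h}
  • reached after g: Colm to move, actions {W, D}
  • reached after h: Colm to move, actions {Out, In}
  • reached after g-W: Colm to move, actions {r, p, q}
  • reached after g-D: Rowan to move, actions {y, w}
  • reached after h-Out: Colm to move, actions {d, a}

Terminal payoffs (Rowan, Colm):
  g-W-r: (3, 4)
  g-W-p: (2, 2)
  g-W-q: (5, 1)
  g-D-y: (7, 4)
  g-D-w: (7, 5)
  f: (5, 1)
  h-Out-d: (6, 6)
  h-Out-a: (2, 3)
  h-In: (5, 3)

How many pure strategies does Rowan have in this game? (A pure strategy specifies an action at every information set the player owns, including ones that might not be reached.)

Rowan owns the root with actions {g, f, h} — three choices.
Rowan owns the node after g-D with actions {y, w} — two choices.
A pure strategy fixes one action at each information set independently, so the count is the product 3 × 2 = 6.

6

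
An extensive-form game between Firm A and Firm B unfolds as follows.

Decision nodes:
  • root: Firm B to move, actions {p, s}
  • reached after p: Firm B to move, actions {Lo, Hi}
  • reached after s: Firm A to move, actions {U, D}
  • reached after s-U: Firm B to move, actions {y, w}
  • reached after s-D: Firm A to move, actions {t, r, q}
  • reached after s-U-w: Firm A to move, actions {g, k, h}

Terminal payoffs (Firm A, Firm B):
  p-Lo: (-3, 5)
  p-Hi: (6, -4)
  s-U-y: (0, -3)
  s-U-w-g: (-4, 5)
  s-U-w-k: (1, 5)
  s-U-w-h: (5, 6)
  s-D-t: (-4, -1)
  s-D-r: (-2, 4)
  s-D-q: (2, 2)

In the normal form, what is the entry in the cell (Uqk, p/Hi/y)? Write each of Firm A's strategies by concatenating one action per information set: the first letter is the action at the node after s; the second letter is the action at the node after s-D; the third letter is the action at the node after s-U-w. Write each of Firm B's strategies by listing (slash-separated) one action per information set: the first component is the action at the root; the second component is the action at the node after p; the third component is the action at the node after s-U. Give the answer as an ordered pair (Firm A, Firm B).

Trace the play path from the root:
  Firm B plays p
  Firm B plays Hi at [p]
→ terminal payoff (6, -4).
(Firm A's choice at the node after s is never reached on this path, so it doesn't affect the outcome.)

(6, -4)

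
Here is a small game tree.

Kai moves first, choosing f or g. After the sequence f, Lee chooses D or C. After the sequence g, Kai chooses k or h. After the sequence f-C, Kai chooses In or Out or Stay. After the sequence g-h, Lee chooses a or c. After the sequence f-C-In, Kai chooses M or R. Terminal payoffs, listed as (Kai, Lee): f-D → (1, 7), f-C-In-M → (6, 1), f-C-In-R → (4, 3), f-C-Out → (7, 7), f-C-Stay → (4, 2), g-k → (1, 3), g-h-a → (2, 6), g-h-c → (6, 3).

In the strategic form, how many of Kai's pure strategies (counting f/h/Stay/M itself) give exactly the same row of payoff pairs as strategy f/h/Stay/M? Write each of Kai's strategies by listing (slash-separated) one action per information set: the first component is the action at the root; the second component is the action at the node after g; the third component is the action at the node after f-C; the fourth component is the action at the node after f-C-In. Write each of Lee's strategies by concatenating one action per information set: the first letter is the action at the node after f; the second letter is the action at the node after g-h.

4

Row for f/h/Stay/M (columns Da, Dc, Ca, Cc): (1,7) (1,7) (4,2) (4,2).
Under f/h/Stay/M, Kai's choice at the node after g and at the node after f-C-In can never be reached regardless of what Lee does, so varying those choices leaves every outcome unchanged.
Holding the reachable choices fixed and varying the unreachable ones freely already gives 2 × 2 = 4 equivalent strategies.
No other strategy reproduces this row, so those 4 are the full class: f/k/Stay/M, f/k/Stay/R, f/h/Stay/M, f/h/Stay/R.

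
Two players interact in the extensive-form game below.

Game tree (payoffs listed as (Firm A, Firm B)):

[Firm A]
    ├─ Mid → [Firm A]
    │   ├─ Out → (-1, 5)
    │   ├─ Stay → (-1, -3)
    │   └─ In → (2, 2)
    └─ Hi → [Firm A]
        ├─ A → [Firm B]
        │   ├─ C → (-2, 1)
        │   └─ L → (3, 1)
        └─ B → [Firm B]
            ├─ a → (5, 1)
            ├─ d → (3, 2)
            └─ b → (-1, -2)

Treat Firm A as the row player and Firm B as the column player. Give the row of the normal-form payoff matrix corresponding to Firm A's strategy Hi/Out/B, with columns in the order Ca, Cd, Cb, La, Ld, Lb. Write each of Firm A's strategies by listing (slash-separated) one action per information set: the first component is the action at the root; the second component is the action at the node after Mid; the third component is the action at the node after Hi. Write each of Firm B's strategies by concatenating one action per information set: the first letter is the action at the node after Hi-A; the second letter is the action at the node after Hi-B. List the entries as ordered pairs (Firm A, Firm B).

(5,1) (3,2) (-1,-2) (5,1) (3,2) (-1,-2)

vs Ca: Firm A plays Hi → Firm A plays B at [Hi] → Firm B plays a at [Hi-B] → (5, 1)
vs Cd: Firm A plays Hi → Firm A plays B at [Hi] → Firm B plays d at [Hi-B] → (3, 2)
vs Cb: Firm A plays Hi → Firm A plays B at [Hi] → Firm B plays b at [Hi-B] → (-1, -2)
vs La: Firm A plays Hi → Firm A plays B at [Hi] → Firm B plays a at [Hi-B] → (5, 1)
vs Ld: Firm A plays Hi → Firm A plays B at [Hi] → Firm B plays d at [Hi-B] → (3, 2)
vs Lb: Firm A plays Hi → Firm A plays B at [Hi] → Firm B plays b at [Hi-B] → (-1, -2)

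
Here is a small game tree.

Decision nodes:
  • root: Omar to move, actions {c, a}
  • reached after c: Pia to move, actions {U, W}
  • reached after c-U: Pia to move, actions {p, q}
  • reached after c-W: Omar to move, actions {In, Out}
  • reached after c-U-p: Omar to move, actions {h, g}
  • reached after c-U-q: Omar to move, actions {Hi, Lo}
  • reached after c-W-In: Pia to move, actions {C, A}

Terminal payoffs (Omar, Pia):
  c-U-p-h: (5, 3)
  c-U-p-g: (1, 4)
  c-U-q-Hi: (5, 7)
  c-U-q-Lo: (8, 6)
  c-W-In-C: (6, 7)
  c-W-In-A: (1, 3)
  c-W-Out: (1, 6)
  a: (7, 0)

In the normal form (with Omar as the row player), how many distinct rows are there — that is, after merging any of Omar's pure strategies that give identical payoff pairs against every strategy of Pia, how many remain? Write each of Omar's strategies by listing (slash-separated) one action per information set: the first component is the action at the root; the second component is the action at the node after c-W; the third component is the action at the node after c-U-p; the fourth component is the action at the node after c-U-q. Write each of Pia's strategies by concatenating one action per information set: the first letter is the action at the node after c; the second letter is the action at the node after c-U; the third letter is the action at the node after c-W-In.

9

Omar has 16 pure strategies: c/In/h/Hi, c/In/h/Lo, c/In/g/Hi, c/In/g/Lo, c/Out/h/Hi, c/Out/h/Lo, c/Out/g/Hi, c/Out/g/Lo, a/In/h/Hi, a/In/h/Lo, a/In/g/Hi, a/In/g/Lo, a/Out/h/Hi, a/Out/h/Lo, a/Out/g/Hi, a/Out/g/Lo. Columns: UpC, UpA, UqC, UqA, WpC, WpA, WqC, WqA.
{c/In/h/Hi} → row (5,3) (5,3) (5,7) (5,7) (6,7) (1,3) (6,7) (1,3)
{c/In/h/Lo} → row (5,3) (5,3) (8,6) (8,6) (6,7) (1,3) (6,7) (1,3)
{c/In/g/Hi} → row (1,4) (1,4) (5,7) (5,7) (6,7) (1,3) (6,7) (1,3)
{c/In/g/Lo} → row (1,4) (1,4) (8,6) (8,6) (6,7) (1,3) (6,7) (1,3)
{c/Out/h/Hi} → row (5,3) (5,3) (5,7) (5,7) (1,6) (1,6) (1,6) (1,6)
{c/Out/h/Lo} → row (5,3) (5,3) (8,6) (8,6) (1,6) (1,6) (1,6) (1,6)
{c/Out/g/Hi} → row (1,4) (1,4) (5,7) (5,7) (1,6) (1,6) (1,6) (1,6)
{c/Out/g/Lo} → row (1,4) (1,4) (8,6) (8,6) (1,6) (1,6) (1,6) (1,6)
{a/In/h/Hi, a/In/h/Lo, a/In/g/Hi, a/In/g/Lo, a/Out/h/Hi, a/Out/h/Lo, a/Out/g/Hi, a/Out/g/Lo} → row (7,0) (7,0) (7,0) (7,0) (7,0) (7,0) (7,0) (7,0)
That's 9 distinct rows out of 16 strategies.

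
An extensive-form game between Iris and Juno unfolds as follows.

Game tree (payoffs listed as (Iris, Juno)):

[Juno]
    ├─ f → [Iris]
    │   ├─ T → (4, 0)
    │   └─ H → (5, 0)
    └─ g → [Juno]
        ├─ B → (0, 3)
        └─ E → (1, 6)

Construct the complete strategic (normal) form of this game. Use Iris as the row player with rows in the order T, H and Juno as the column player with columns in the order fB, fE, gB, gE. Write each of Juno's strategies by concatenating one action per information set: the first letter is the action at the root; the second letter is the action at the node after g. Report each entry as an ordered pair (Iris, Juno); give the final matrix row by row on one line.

T: (4,0) (4,0) (0,3) (1,6) | H: (5,0) (5,0) (0,3) (1,6)

           fB       fE       gB       gE
   T    (4,0)    (4,0)    (0,3)    (1,6)
   H    (5,0)    (5,0)    (0,3)    (1,6)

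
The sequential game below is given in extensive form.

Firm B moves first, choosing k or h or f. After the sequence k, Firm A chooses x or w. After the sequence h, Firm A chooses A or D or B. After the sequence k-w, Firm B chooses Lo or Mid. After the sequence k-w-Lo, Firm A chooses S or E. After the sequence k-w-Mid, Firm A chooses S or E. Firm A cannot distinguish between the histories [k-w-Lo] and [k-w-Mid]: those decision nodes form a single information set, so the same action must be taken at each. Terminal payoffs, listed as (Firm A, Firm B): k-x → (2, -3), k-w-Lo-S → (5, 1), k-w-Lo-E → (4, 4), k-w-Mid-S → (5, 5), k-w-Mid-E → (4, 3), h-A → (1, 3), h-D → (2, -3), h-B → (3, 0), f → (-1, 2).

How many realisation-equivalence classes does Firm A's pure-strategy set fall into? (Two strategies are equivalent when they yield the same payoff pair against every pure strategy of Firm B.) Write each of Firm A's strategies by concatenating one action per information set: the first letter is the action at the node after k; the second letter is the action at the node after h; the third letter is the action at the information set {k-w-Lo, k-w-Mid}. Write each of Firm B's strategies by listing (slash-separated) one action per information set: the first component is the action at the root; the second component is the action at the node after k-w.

Firm A has 12 pure strategies: xAS, xAE, xDS, xDE, xBS, xBE, wAS, wAE, wDS, wDE, wBS, wBE. Columns: k/Lo, k/Mid, h/Lo, h/Mid, f/Lo, f/Mid.
{xAS, xAE} → row (2,-3) (2,-3) (1,3) (1,3) (-1,2) (-1,2)
{xDS, xDE} → row (2,-3) (2,-3) (2,-3) (2,-3) (-1,2) (-1,2)
{xBS, xBE} → row (2,-3) (2,-3) (3,0) (3,0) (-1,2) (-1,2)
{wAS} → row (5,1) (5,5) (1,3) (1,3) (-1,2) (-1,2)
{wAE} → row (4,4) (4,3) (1,3) (1,3) (-1,2) (-1,2)
{wDS} → row (5,1) (5,5) (2,-3) (2,-3) (-1,2) (-1,2)
{wDE} → row (4,4) (4,3) (2,-3) (2,-3) (-1,2) (-1,2)
{wBS} → row (5,1) (5,5) (3,0) (3,0) (-1,2) (-1,2)
{wBE} → row (4,4) (4,3) (3,0) (3,0) (-1,2) (-1,2)
That's 9 distinct rows out of 12 strategies.

9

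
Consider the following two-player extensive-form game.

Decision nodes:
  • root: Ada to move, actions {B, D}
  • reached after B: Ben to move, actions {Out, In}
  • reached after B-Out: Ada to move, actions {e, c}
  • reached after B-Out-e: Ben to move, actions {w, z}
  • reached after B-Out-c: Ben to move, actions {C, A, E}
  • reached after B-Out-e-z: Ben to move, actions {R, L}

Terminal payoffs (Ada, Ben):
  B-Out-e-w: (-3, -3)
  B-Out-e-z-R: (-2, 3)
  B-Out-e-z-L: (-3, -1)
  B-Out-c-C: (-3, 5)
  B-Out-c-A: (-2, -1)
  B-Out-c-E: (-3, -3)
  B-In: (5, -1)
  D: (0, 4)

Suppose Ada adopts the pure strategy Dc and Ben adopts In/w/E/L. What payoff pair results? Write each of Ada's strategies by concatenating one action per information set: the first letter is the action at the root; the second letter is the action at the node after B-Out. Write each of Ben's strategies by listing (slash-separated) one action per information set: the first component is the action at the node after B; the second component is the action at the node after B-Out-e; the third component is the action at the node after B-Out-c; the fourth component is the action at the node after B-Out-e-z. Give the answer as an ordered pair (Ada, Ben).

(0, 4)

Trace the play path from the root:
  Ada plays D
→ terminal payoff (0, 4).
(Ada's choice at the node after B-Out is never reached on this path, so it doesn't affect the outcome.)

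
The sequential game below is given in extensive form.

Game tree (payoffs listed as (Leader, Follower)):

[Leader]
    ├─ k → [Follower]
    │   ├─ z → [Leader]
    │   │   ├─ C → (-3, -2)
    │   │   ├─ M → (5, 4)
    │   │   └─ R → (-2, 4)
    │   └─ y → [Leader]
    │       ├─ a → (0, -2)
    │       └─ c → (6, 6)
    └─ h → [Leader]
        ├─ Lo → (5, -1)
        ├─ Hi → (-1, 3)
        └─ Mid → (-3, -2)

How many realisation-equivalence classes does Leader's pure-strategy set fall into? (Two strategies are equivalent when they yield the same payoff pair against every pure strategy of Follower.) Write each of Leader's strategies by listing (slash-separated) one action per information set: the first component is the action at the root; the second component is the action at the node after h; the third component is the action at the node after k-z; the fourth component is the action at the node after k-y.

Leader has 36 pure strategies: k/Lo/C/a, k/Lo/C/c, k/Lo/M/a, k/Lo/M/c, k/Lo/R/a, k/Lo/R/c, k/Hi/C/a, k/Hi/C/c, k/Hi/M/a, k/Hi/M/c, k/Hi/R/a, k/Hi/R/c, k/Mid/C/a, k/Mid/C/c, k/Mid/M/a, k/Mid/M/c, k/Mid/R/a, k/Mid/R/c, h/Lo/C/a, h/Lo/C/c, h/Lo/M/a, h/Lo/M/c, h/Lo/R/a, h/Lo/R/c, h/Hi/C/a, h/Hi/C/c, h/Hi/M/a, h/Hi/M/c, h/Hi/R/a, h/Hi/R/c, h/Mid/C/a, h/Mid/C/c, h/Mid/M/a, h/Mid/M/c, h/Mid/R/a, h/Mid/R/c. Columns: z, y.
{k/Lo/C/a, k/Hi/C/a, k/Mid/C/a} → row (-3,-2) (0,-2)
{k/Lo/C/c, k/Hi/C/c, k/Mid/C/c} → row (-3,-2) (6,6)
{k/Lo/M/a, k/Hi/M/a, k/Mid/M/a} → row (5,4) (0,-2)
{k/Lo/M/c, k/Hi/M/c, k/Mid/M/c} → row (5,4) (6,6)
{k/Lo/R/a, k/Hi/R/a, k/Mid/R/a} → row (-2,4) (0,-2)
{k/Lo/R/c, k/Hi/R/c, k/Mid/R/c} → row (-2,4) (6,6)
{h/Lo/C/a, h/Lo/C/c, h/Lo/M/a, h/Lo/M/c, h/Lo/R/a, h/Lo/R/c} → row (5,-1) (5,-1)
{h/Hi/C/a, h/Hi/C/c, h/Hi/M/a, h/Hi/M/c, h/Hi/R/a, h/Hi/R/c} → row (-1,3) (-1,3)
{h/Mid/C/a, h/Mid/C/c, h/Mid/M/a, h/Mid/M/c, h/Mid/R/a, h/Mid/R/c} → row (-3,-2) (-3,-2)
That's 9 distinct rows out of 36 strategies.

9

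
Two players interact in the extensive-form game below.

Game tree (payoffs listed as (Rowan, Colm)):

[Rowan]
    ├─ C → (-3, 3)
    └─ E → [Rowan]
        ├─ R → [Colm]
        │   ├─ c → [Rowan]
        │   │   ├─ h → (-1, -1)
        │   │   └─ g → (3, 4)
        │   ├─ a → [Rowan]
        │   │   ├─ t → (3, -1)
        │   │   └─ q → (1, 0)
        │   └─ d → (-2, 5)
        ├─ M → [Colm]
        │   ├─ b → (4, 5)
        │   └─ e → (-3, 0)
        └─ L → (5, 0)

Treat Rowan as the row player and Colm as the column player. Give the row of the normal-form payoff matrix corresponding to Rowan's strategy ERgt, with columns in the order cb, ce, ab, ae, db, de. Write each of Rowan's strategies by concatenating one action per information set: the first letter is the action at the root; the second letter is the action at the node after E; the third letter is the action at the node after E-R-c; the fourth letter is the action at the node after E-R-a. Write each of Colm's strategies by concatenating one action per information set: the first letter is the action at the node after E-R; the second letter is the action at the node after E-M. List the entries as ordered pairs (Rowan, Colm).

vs cb: Rowan plays E → Rowan plays R at [E] → Colm plays c at [E-R] → Rowan plays g at [E-R-c] → (3, 4)
vs ce: Rowan plays E → Rowan plays R at [E] → Colm plays c at [E-R] → Rowan plays g at [E-R-c] → (3, 4)
vs ab: Rowan plays E → Rowan plays R at [E] → Colm plays a at [E-R] → Rowan plays t at [E-R-a] → (3, -1)
vs ae: Rowan plays E → Rowan plays R at [E] → Colm plays a at [E-R] → Rowan plays t at [E-R-a] → (3, -1)
vs db: Rowan plays E → Rowan plays R at [E] → Colm plays d at [E-R] → (-2, 5)
vs de: Rowan plays E → Rowan plays R at [E] → Colm plays d at [E-R] → (-2, 5)

(3,4) (3,4) (3,-1) (3,-1) (-2,5) (-2,5)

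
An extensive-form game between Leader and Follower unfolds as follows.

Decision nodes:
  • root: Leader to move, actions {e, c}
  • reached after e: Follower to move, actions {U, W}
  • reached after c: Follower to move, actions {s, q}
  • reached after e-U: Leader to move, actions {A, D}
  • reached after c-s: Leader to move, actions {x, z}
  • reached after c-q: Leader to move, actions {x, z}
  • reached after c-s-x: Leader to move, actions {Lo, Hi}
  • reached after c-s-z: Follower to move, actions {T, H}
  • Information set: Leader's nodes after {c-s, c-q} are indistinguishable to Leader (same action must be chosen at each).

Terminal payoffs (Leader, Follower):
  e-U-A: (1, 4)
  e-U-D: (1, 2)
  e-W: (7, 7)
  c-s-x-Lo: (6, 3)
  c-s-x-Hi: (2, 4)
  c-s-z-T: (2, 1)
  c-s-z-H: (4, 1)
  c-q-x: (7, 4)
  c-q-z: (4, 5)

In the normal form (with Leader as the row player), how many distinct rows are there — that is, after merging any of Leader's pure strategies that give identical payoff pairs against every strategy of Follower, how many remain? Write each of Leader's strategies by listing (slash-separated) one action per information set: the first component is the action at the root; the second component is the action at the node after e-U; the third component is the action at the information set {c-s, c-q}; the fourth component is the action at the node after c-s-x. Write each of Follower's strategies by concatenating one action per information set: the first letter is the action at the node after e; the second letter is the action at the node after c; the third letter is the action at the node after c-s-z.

5

Leader has 16 pure strategies: e/A/x/Lo, e/A/x/Hi, e/A/z/Lo, e/A/z/Hi, e/D/x/Lo, e/D/x/Hi, e/D/z/Lo, e/D/z/Hi, c/A/x/Lo, c/A/x/Hi, c/A/z/Lo, c/A/z/Hi, c/D/x/Lo, c/D/x/Hi, c/D/z/Lo, c/D/z/Hi. Columns: UsT, UsH, UqT, UqH, WsT, WsH, WqT, WqH.
{e/A/x/Lo, e/A/x/Hi, e/A/z/Lo, e/A/z/Hi} → row (1,4) (1,4) (1,4) (1,4) (7,7) (7,7) (7,7) (7,7)
{e/D/x/Lo, e/D/x/Hi, e/D/z/Lo, e/D/z/Hi} → row (1,2) (1,2) (1,2) (1,2) (7,7) (7,7) (7,7) (7,7)
{c/A/x/Lo, c/D/x/Lo} → row (6,3) (6,3) (7,4) (7,4) (6,3) (6,3) (7,4) (7,4)
{c/A/x/Hi, c/D/x/Hi} → row (2,4) (2,4) (7,4) (7,4) (2,4) (2,4) (7,4) (7,4)
{c/A/z/Lo, c/A/z/Hi, c/D/z/Lo, c/D/z/Hi} → row (2,1) (4,1) (4,5) (4,5) (2,1) (4,1) (4,5) (4,5)
That's 5 distinct rows out of 16 strategies.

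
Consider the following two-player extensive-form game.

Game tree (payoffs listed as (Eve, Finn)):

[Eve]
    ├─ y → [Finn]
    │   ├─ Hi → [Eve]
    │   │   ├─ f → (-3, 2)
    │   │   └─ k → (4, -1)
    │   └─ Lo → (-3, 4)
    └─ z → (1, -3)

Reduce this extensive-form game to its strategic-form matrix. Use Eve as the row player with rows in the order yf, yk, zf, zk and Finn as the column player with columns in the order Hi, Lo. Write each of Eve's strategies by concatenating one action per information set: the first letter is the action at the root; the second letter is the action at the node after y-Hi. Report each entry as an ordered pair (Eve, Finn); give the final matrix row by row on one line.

           Hi       Lo
  yf   (-3,2)   (-3,4)
  yk   (4,-1)   (-3,4)
  zf   (1,-3)   (1,-3)
  zk   (1,-3)   (1,-3)

yf: (-3,2) (-3,4) | yk: (4,-1) (-3,4) | zf: (1,-3) (1,-3) | zk: (1,-3) (1,-3)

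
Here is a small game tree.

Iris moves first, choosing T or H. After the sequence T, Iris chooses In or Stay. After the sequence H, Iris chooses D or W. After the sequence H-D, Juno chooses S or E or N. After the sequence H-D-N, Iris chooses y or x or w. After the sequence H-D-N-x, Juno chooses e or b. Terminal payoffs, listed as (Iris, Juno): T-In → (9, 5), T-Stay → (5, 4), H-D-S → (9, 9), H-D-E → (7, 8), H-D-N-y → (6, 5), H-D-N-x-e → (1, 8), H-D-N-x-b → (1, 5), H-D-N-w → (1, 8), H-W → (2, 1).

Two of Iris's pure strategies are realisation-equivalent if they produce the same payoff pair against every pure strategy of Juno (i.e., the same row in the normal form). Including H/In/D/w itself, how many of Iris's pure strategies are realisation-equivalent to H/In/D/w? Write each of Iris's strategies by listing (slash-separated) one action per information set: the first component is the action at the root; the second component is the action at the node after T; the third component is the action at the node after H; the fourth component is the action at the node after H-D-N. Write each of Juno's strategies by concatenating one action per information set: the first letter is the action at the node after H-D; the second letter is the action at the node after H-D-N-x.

Row for H/In/D/w (columns Se, Sb, Ee, Eb, Ne, Nb): (9,9) (9,9) (7,8) (7,8) (1,8) (1,8).
Under H/In/D/w, Iris's choice at the node after T can never be reached regardless of what Juno does, so varying those choices leaves every outcome unchanged.
Holding the reachable choices fixed and varying the unreachable one freely already gives 2 equivalent strategies.
No other strategy reproduces this row, so those 2 are the full class: H/In/D/w, H/Stay/D/w.

2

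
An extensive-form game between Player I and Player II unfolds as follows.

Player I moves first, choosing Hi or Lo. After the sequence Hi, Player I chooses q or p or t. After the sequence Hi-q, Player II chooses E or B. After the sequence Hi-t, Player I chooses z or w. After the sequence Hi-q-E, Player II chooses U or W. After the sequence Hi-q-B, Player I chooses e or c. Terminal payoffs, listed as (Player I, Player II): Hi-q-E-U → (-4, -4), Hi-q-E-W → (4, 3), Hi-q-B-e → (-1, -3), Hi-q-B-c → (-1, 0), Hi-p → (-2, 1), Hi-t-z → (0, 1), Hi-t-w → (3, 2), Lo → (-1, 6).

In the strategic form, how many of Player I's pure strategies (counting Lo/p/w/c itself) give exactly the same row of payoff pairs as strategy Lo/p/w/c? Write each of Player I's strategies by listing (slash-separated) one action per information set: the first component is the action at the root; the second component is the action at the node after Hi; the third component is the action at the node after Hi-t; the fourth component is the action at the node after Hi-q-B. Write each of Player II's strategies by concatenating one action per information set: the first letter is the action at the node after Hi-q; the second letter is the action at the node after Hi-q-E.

Row for Lo/p/w/c (columns EU, EW, BU, BW): (-1,6) (-1,6) (-1,6) (-1,6).
Under Lo/p/w/c, Player I's choice at the node after Hi and at the node after Hi-t and at the node after Hi-q-B can never be reached regardless of what Player II does, so varying those choices leaves every outcome unchanged.
Holding the reachable choices fixed and varying the unreachable ones freely already gives 3 × 2 × 2 = 12 equivalent strategies.
No other strategy reproduces this row, so those 12 are the full class: Lo/q/z/e, Lo/q/z/c, Lo/q/w/e, Lo/q/w/c, Lo/p/z/e, Lo/p/z/c, Lo/p/w/e, Lo/p/w/c, Lo/t/z/e, Lo/t/z/c, Lo/t/w/e, Lo/t/w/c.

12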